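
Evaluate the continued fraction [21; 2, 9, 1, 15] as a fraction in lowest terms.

Using pₖ = aₖpₖ₋₁ + pₖ₋₂ and qₖ = aₖqₖ₋₁ + qₖ₋₂:
  k=0: a=21, p=21, q=1
  k=1: a=2, p=43, q=2
  k=2: a=9, p=408, q=19
  k=3: a=1, p=451, q=21
  k=4: a=15, p=7173, q=334

7173/334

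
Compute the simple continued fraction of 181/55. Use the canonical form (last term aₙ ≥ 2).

181 = 3·55 + 16
55 = 3·16 + 7
16 = 2·7 + 2
7 = 3·2 + 1
2 = 2·1 + 0  (stop)
So 181/55 = [3; 3, 2, 3, 2].

[3; 3, 2, 3, 2]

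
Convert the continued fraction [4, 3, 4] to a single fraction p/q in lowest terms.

56/13

Using pₖ = aₖpₖ₋₁ + pₖ₋₂ and qₖ = aₖqₖ₋₁ + qₖ₋₂:
  k=0: a=4, p=4, q=1
  k=1: a=3, p=13, q=3
  k=2: a=4, p=56, q=13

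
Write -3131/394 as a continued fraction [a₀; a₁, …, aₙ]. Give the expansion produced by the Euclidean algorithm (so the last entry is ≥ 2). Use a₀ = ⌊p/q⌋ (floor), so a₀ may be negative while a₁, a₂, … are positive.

-3131 = -8·394 + 21
394 = 18·21 + 16
21 = 1·16 + 5
16 = 3·5 + 1
5 = 5·1 + 0  (stop)
So -3131/394 = [-8; 18, 1, 3, 5].

[-8; 18, 1, 3, 5]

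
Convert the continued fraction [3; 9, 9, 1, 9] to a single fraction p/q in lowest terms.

Fold from the inside: start with 9/1.
  1 + 1/9 = 10/9
  9 + 9/10 = 99/10
  9 + 10/99 = 901/99
  3 + 99/901 = 2802/901

2802/901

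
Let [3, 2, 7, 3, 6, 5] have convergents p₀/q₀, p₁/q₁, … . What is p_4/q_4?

1030/297

Using pₖ = aₖpₖ₋₁ + pₖ₋₂, qₖ = aₖqₖ₋₁ + qₖ₋₂ (with p₋₁=1, p₋₂=0, q₋₁=0, q₋₂=1):
  k=0: a=3, p=3, q=1
  k=1: a=2, p=7, q=2
  k=2: a=7, p=52, q=15
  k=3: a=3, p=163, q=47
  k=4: a=6, p=1030, q=297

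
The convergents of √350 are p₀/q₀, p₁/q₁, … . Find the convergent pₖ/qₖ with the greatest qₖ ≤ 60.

449/24

√350 = [18; 1, 2, 2, 2, 1, 36, …] (period length 6).
Convergents:
  p_0/q_0 = 18/1
  p_1/q_1 = 19/1
  p_2/q_2 = 56/3
  p_3/q_3 = 131/7
  p_4/q_4 = 318/17
  p_5/q_5 = 449/24
  p_6/q_6 = 16482/881
q_5 = 24 ≤ 60 < 881 = q_6, so the answer is 449/24.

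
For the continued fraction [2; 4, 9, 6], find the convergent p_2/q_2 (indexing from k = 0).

83/37

Using pₖ = aₖpₖ₋₁ + pₖ₋₂, qₖ = aₖqₖ₋₁ + qₖ₋₂ (with p₋₁=1, p₋₂=0, q₋₁=0, q₋₂=1):
  k=0: a=2, p=2, q=1
  k=1: a=4, p=9, q=4
  k=2: a=9, p=83, q=37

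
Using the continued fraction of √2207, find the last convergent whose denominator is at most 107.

√2207 = [46; 1, 45, 1, 92, …] (period length 4).
Convergents:
  p_0/q_0 = 46/1
  p_1/q_1 = 47/1
  p_2/q_2 = 2161/46
  p_3/q_3 = 2208/47
  p_4/q_4 = 205297/4370
q_3 = 47 ≤ 107 < 4370 = q_4, so the answer is 2208/47.

2208/47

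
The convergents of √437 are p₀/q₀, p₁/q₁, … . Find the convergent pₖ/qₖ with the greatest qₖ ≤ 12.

209/10

√437 = [20; 1, 9, 2, 9, 1, 40, …] (period length 6).
Convergents:
  p_0/q_0 = 20/1
  p_1/q_1 = 21/1
  p_2/q_2 = 209/10
  p_3/q_3 = 439/21
q_2 = 10 ≤ 12 < 21 = q_3, so the answer is 209/10.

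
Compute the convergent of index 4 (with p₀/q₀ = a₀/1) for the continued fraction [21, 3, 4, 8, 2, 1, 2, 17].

4837/227

Using pₖ = aₖpₖ₋₁ + pₖ₋₂, qₖ = aₖqₖ₋₁ + qₖ₋₂ (with p₋₁=1, p₋₂=0, q₋₁=0, q₋₂=1):
  k=0: a=21, p=21, q=1
  k=1: a=3, p=64, q=3
  k=2: a=4, p=277, q=13
  k=3: a=8, p=2280, q=107
  k=4: a=2, p=4837, q=227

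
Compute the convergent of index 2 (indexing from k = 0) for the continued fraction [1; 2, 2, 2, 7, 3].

7/5

Using pₖ = aₖpₖ₋₁ + pₖ₋₂, qₖ = aₖqₖ₋₁ + qₖ₋₂ (with p₋₁=1, p₋₂=0, q₋₁=0, q₋₂=1):
  k=0: a=1, p=1, q=1
  k=1: a=2, p=3, q=2
  k=2: a=2, p=7, q=5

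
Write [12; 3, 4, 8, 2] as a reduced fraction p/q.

2794/227

Fold from the inside: start with 2/1.
  8 + 1/2 = 17/2
  4 + 2/17 = 70/17
  3 + 17/70 = 227/70
  12 + 70/227 = 2794/227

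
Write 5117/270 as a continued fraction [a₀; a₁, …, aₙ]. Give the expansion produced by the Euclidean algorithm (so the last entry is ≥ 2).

5117 = 18*270 + 257
270 = 1*257 + 13
257 = 19*13 + 10
13 = 1*10 + 3
10 = 3*3 + 1
3 = 3*1 + 0  (stop)
So 5117/270 = [18; 1, 19, 1, 3, 3].

[18; 1, 19, 1, 3, 3]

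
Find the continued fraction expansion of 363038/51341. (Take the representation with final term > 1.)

363038 = 7×51341 + 3651
51341 = 14×3651 + 227
3651 = 16×227 + 19
227 = 11×19 + 18
19 = 1×18 + 1
18 = 18×1 + 0  (stop)
So 363038/51341 = [7; 14, 16, 11, 1, 18].

[7; 14, 16, 11, 1, 18]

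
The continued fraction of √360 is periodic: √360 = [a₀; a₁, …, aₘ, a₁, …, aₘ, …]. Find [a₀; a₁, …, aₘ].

[18; 1, 36]

a₀ = ⌊√360⌋ = 18.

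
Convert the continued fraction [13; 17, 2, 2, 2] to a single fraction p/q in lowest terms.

2729/209

Fold from the inside: start with 2/1.
  2 + 1/2 = 5/2
  2 + 2/5 = 12/5
  17 + 5/12 = 209/12
  13 + 12/209 = 2729/209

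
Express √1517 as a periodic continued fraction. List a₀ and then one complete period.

[38; 1, 18, 2, 18, 1, 76]

a₀ = ⌊√1517⌋ = 38.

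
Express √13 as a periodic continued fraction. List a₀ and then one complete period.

a₀ = ⌊√13⌋ = 3.
With m₀=0, d₀=1 and mₖ₊₁ = dₖaₖ − mₖ, dₖ₊₁ = (n − mₖ₊₁²)/dₖ, aₖ₊₁ = ⌊(a₀+mₖ₊₁)/dₖ₊₁⌋:
  k=1: m=3, d=4, a=1
  k=2: m=1, d=3, a=1
  k=3: m=2, d=3, a=1
  k=4: m=1, d=4, a=1
  k=5: m=3, d=1, a=6
d=1 and a=2a₀=6 at k=5, so the next step gives (m, d) = (3, 4) again — its k=1 value — and the period has length 5.

[3; 1, 1, 1, 1, 6]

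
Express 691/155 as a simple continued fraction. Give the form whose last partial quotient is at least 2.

691 = 4×155 + 71
155 = 2×71 + 13
71 = 5×13 + 6
13 = 2×6 + 1
6 = 6×1 + 0  (stop)
So 691/155 = [4; 2, 5, 2, 6].

[4; 2, 5, 2, 6]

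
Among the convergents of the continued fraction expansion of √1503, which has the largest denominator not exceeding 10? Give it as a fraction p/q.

√1503 = [38; 1, 3, 3, 8, 3, 3, 1, 76, …] (period length 8).
Convergents:
  p_0/q_0 = 38/1
  p_1/q_1 = 39/1
  p_2/q_2 = 155/4
  p_3/q_3 = 504/13
q_2 = 4 ≤ 10 < 13 = q_3, so the answer is 155/4.

155/4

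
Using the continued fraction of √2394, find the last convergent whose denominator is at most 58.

√2394 = [48; 1, 12, 1, 96, …] (period length 4).
Convergents:
  p_0/q_0 = 48/1
  p_1/q_1 = 49/1
  p_2/q_2 = 636/13
  p_3/q_3 = 685/14
  p_4/q_4 = 66396/1357
q_3 = 14 ≤ 58 < 1357 = q_4, so the answer is 685/14.

685/14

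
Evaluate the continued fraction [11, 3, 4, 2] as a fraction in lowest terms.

328/29

Fold from the inside: start with 2/1.
  4 + 1/2 = 9/2
  3 + 2/9 = 29/9
  11 + 9/29 = 328/29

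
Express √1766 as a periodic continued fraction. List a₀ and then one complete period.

a₀ = ⌊√1766⌋ = 42.

[42; 42, 84]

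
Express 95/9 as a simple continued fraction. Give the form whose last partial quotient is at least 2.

[10; 1, 1, 4]

95 = 10·9 + 5
9 = 1·5 + 4
5 = 1·4 + 1
4 = 4·1 + 0  (stop)
So 95/9 = [10; 1, 1, 4].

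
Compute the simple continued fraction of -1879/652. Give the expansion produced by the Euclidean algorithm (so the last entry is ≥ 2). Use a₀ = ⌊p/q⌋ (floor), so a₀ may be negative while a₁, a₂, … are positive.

[-3; 8, 2, 7, 5]

-1879 = -3×652 + 77
652 = 8×77 + 36
77 = 2×36 + 5
36 = 7×5 + 1
5 = 5×1 + 0  (stop)
So -1879/652 = [-3; 8, 2, 7, 5].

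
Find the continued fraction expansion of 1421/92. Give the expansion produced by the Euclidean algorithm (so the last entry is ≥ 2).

1421 = 15×92 + 41
92 = 2×41 + 10
41 = 4×10 + 1
10 = 10×1 + 0  (stop)
So 1421/92 = [15; 2, 4, 10].

[15; 2, 4, 10]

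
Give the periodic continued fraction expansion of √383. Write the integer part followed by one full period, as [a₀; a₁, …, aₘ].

a₀ = ⌊√383⌋ = 19.
With m₀=0, d₀=1 and mₖ₊₁ = dₖaₖ − mₖ, dₖ₊₁ = (n − mₖ₊₁²)/dₖ, aₖ₊₁ = ⌊(a₀+mₖ₊₁)/dₖ₊₁⌋:
  k=1: m=19, d=22, a=1
  k=2: m=3, d=17, a=1
  k=3: m=14, d=11, a=3
  k=4: m=19, d=2, a=19
  k=5: m=19, d=11, a=3
  k=6: m=14, d=17, a=1
  k=7: m=3, d=22, a=1
  k=8: m=19, d=1, a=38
d=1 and a=2a₀=38 at k=8, so the next step gives (m, d) = (19, 22) again — its k=1 value — and the period has length 8.

[19; 1, 1, 3, 19, 3, 1, 1, 38]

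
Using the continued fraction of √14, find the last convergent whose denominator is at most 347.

449/120

√14 = [3; 1, 2, 1, 6, …] (period length 4).
Convergents:
  p_0/q_0 = 3/1
  p_1/q_1 = 4/1
  p_2/q_2 = 11/3
  p_3/q_3 = 15/4
  p_4/q_4 = 101/27
  p_5/q_5 = 116/31
  p_6/q_6 = 333/89
  p_7/q_7 = 449/120
  p_8/q_8 = 3027/809
q_7 = 120 ≤ 347 < 809 = q_8, so the answer is 449/120.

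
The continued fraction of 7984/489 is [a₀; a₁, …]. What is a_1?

7984 = 16·489 + 160   →  a_0 = 16
489 = 3·160 + 9   →  a_1 = 3

3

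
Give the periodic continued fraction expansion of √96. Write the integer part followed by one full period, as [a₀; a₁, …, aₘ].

a₀ = ⌊√96⌋ = 9.

[9; 1, 3, 1, 18]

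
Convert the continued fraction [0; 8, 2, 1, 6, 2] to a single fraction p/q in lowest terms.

43/359

Fold from the inside: start with 2/1.
  6 + 1/2 = 13/2
  1 + 2/13 = 15/13
  2 + 13/15 = 43/15
  8 + 15/43 = 359/43
  0 + 43/359 = 43/359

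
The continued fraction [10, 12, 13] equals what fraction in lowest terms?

1583/157

Fold from the inside: start with 13/1.
  12 + 1/13 = 157/13
  10 + 13/157 = 1583/157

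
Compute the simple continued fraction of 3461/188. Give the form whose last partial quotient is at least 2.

[18; 2, 2, 3, 1, 3, 2]

3461 = 18×188 + 77
188 = 2×77 + 34
77 = 2×34 + 9
34 = 3×9 + 7
9 = 1×7 + 2
7 = 3×2 + 1
2 = 2×1 + 0  (stop)
So 3461/188 = [18; 2, 2, 3, 1, 3, 2].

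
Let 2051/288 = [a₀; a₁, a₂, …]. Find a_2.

4

2051 = 7·288 + 35   →  a_0 = 7
288 = 8·35 + 8   →  a_1 = 8
35 = 4·8 + 3   →  a_2 = 4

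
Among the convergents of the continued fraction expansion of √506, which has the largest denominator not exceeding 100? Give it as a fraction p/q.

√506 = [22; 2, 44, …] (period length 2).
Convergents:
  p_0/q_0 = 22/1
  p_1/q_1 = 45/2
  p_2/q_2 = 2002/89
  p_3/q_3 = 4049/180
q_2 = 89 ≤ 100 < 180 = q_3, so the answer is 2002/89.

2002/89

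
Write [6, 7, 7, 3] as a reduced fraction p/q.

964/157

Using pₖ = aₖpₖ₋₁ + pₖ₋₂ and qₖ = aₖqₖ₋₁ + qₖ₋₂:
  k=0: a=6, p=6, q=1
  k=1: a=7, p=43, q=7
  k=2: a=7, p=307, q=50
  k=3: a=3, p=964, q=157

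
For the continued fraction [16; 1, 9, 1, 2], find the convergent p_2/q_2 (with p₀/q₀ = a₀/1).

Using pₖ = aₖpₖ₋₁ + pₖ₋₂, qₖ = aₖqₖ₋₁ + qₖ₋₂ (with p₋₁=1, p₋₂=0, q₋₁=0, q₋₂=1):
  k=0: a=16, p=16, q=1
  k=1: a=1, p=17, q=1
  k=2: a=9, p=169, q=10

169/10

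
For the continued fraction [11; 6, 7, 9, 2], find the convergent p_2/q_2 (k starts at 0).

Using pₖ = aₖpₖ₋₁ + pₖ₋₂, qₖ = aₖqₖ₋₁ + qₖ₋₂ (with p₋₁=1, p₋₂=0, q₋₁=0, q₋₂=1):
  k=0: a=11, p=11, q=1
  k=1: a=6, p=67, q=6
  k=2: a=7, p=480, q=43

480/43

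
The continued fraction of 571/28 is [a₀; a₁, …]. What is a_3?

1

571 = 20·28 + 11   →  a_0 = 20
28 = 2·11 + 6   →  a_1 = 2
11 = 1·6 + 5   →  a_2 = 1
6 = 1·5 + 1   →  a_3 = 1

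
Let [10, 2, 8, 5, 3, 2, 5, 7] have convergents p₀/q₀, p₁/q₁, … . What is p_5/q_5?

Using pₖ = aₖpₖ₋₁ + pₖ₋₂, qₖ = aₖqₖ₋₁ + qₖ₋₂ (with p₋₁=1, p₋₂=0, q₋₁=0, q₋₂=1):
  k=0: a=10, p=10, q=1
  k=1: a=2, p=21, q=2
  k=2: a=8, p=178, q=17
  k=3: a=5, p=911, q=87
  k=4: a=3, p=2911, q=278
  k=5: a=2, p=6733, q=643

6733/643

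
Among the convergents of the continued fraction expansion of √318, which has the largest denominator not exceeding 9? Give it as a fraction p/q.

√318 = [17; 1, 4, 1, 34, …] (period length 4).
Convergents:
  p_0/q_0 = 17/1
  p_1/q_1 = 18/1
  p_2/q_2 = 89/5
  p_3/q_3 = 107/6
  p_4/q_4 = 3727/209
q_3 = 6 ≤ 9 < 209 = q_4, so the answer is 107/6.

107/6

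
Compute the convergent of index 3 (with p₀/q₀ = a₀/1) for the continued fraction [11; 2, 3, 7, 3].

Using pₖ = aₖpₖ₋₁ + pₖ₋₂, qₖ = aₖqₖ₋₁ + qₖ₋₂ (with p₋₁=1, p₋₂=0, q₋₁=0, q₋₂=1):
  k=0: a=11, p=11, q=1
  k=1: a=2, p=23, q=2
  k=2: a=3, p=80, q=7
  k=3: a=7, p=583, q=51

583/51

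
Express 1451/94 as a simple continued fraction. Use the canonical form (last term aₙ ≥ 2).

1451 = 15·94 + 41
94 = 2·41 + 12
41 = 3·12 + 5
12 = 2·5 + 2
5 = 2·2 + 1
2 = 2·1 + 0  (stop)
So 1451/94 = [15; 2, 3, 2, 2, 2].

[15; 2, 3, 2, 2, 2]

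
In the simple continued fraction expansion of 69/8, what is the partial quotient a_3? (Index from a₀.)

1

69 = 8·8 + 5   →  a_0 = 8
8 = 1·5 + 3   →  a_1 = 1
5 = 1·3 + 2   →  a_2 = 1
3 = 1·2 + 1   →  a_3 = 1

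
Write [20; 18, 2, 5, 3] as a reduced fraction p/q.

Using pₖ = aₖpₖ₋₁ + pₖ₋₂ and qₖ = aₖqₖ₋₁ + qₖ₋₂:
  k=0: a=20, p=20, q=1
  k=1: a=18, p=361, q=18
  k=2: a=2, p=742, q=37
  k=3: a=5, p=4071, q=203
  k=4: a=3, p=12955, q=646

12955/646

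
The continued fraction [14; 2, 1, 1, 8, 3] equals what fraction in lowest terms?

Using pₖ = aₖpₖ₋₁ + pₖ₋₂ and qₖ = aₖqₖ₋₁ + qₖ₋₂:
  k=0: a=14, p=14, q=1
  k=1: a=2, p=29, q=2
  k=2: a=1, p=43, q=3
  k=3: a=1, p=72, q=5
  k=4: a=8, p=619, q=43
  k=5: a=3, p=1929, q=134

1929/134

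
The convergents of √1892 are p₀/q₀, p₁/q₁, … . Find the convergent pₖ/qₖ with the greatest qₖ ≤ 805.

15137/348

√1892 = [43; 2, 86, …] (period length 2).
Convergents:
  p_0/q_0 = 43/1
  p_1/q_1 = 87/2
  p_2/q_2 = 7525/173
  p_3/q_3 = 15137/348
  p_4/q_4 = 1309307/30101
q_3 = 348 ≤ 805 < 30101 = q_4, so the answer is 15137/348.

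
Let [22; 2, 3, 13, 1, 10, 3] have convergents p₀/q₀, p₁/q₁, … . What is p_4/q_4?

2243/100

Using pₖ = aₖpₖ₋₁ + pₖ₋₂, qₖ = aₖqₖ₋₁ + qₖ₋₂ (with p₋₁=1, p₋₂=0, q₋₁=0, q₋₂=1):
  k=0: a=22, p=22, q=1
  k=1: a=2, p=45, q=2
  k=2: a=3, p=157, q=7
  k=3: a=13, p=2086, q=93
  k=4: a=1, p=2243, q=100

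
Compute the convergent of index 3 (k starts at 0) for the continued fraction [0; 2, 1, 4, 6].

Using pₖ = aₖpₖ₋₁ + pₖ₋₂, qₖ = aₖqₖ₋₁ + qₖ₋₂ (with p₋₁=1, p₋₂=0, q₋₁=0, q₋₂=1):
  k=0: a=0, p=0, q=1
  k=1: a=2, p=1, q=2
  k=2: a=1, p=1, q=3
  k=3: a=4, p=5, q=14

5/14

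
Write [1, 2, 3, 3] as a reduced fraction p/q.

Fold from the inside: start with 3/1.
  3 + 1/3 = 10/3
  2 + 3/10 = 23/10
  1 + 10/23 = 33/23

33/23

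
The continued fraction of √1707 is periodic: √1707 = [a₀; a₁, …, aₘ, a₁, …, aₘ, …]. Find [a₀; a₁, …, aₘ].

a₀ = ⌊√1707⌋ = 41.
With m₀=0, d₀=1 and mₖ₊₁ = dₖaₖ − mₖ, dₖ₊₁ = (n − mₖ₊₁²)/dₖ, aₖ₊₁ = ⌊(a₀+mₖ₊₁)/dₖ₊₁⌋:
  k=1: m=41, d=26, a=3
  k=2: m=37, d=13, a=6
  k=3: m=41, d=2, a=41
  k=4: m=41, d=13, a=6
  k=5: m=37, d=26, a=3
  k=6: m=41, d=1, a=82
d=1 and a=2a₀=82 at k=6, so the next step gives (m, d) = (41, 26) again — its k=1 value — and the period has length 6.

[41; 3, 6, 41, 6, 3, 82]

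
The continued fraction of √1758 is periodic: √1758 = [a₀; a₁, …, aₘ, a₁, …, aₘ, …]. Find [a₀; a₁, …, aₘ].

[41; 1, 12, 1, 82]

a₀ = ⌊√1758⌋ = 41.
With m₀=0, d₀=1 and mₖ₊₁ = dₖaₖ − mₖ, dₖ₊₁ = (n − mₖ₊₁²)/dₖ, aₖ₊₁ = ⌊(a₀+mₖ₊₁)/dₖ₊₁⌋:
  k=1: m=41, d=77, a=1
  k=2: m=36, d=6, a=12
  k=3: m=36, d=77, a=1
  k=4: m=41, d=1, a=82
d=1 and a=2a₀=82 at k=4, so the next step gives (m, d) = (41, 77) again — its k=1 value — and the period has length 4.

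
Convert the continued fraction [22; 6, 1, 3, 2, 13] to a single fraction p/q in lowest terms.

Using pₖ = aₖpₖ₋₁ + pₖ₋₂ and qₖ = aₖqₖ₋₁ + qₖ₋₂:
  k=0: a=22, p=22, q=1
  k=1: a=6, p=133, q=6
  k=2: a=1, p=155, q=7
  k=3: a=3, p=598, q=27
  k=4: a=2, p=1351, q=61
  k=5: a=13, p=18161, q=820

18161/820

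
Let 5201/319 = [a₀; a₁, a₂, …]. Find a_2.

3

5201 = 16·319 + 97   →  a_0 = 16
319 = 3·97 + 28   →  a_1 = 3
97 = 3·28 + 13   →  a_2 = 3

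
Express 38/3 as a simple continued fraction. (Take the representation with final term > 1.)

[12; 1, 2]

38 = 12*3 + 2
3 = 1*2 + 1
2 = 2*1 + 0  (stop)
So 38/3 = [12; 1, 2].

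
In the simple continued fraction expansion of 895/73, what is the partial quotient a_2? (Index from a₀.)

895 = 12·73 + 19   →  a_0 = 12
73 = 3·19 + 16   →  a_1 = 3
19 = 1·16 + 3   →  a_2 = 1

1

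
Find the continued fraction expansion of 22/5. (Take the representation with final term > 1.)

[4; 2, 2]

22 = 4·5 + 2
5 = 2·2 + 1
2 = 2·1 + 0  (stop)
So 22/5 = [4; 2, 2].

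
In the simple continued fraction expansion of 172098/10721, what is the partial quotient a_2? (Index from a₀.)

13

172098 = 16·10721 + 562   →  a_0 = 16
10721 = 19·562 + 43   →  a_1 = 19
562 = 13·43 + 3   →  a_2 = 13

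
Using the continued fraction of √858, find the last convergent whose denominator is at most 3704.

√858 = [29; 3, 2, 3, 58, …] (period length 4).
Convergents:
  p_0/q_0 = 29/1
  p_1/q_1 = 88/3
  p_2/q_2 = 205/7
  p_3/q_3 = 703/24
  p_4/q_4 = 40979/1399
  p_5/q_5 = 123640/4221
q_4 = 1399 ≤ 3704 < 4221 = q_5, so the answer is 40979/1399.

40979/1399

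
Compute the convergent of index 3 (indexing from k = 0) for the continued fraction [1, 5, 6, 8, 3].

302/253

Using pₖ = aₖpₖ₋₁ + pₖ₋₂, qₖ = aₖqₖ₋₁ + qₖ₋₂ (with p₋₁=1, p₋₂=0, q₋₁=0, q₋₂=1):
  k=0: a=1, p=1, q=1
  k=1: a=5, p=6, q=5
  k=2: a=6, p=37, q=31
  k=3: a=8, p=302, q=253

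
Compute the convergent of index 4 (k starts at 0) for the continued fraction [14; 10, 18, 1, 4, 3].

13324/945

Using pₖ = aₖpₖ₋₁ + pₖ₋₂, qₖ = aₖqₖ₋₁ + qₖ₋₂ (with p₋₁=1, p₋₂=0, q₋₁=0, q₋₂=1):
  k=0: a=14, p=14, q=1
  k=1: a=10, p=141, q=10
  k=2: a=18, p=2552, q=181
  k=3: a=1, p=2693, q=191
  k=4: a=4, p=13324, q=945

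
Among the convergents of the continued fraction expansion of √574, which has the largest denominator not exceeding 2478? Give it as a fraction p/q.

√574 = [23; 1, 22, 1, 46, …] (period length 4).
Convergents:
  p_0/q_0 = 23/1
  p_1/q_1 = 24/1
  p_2/q_2 = 551/23
  p_3/q_3 = 575/24
  p_4/q_4 = 27001/1127
  p_5/q_5 = 27576/1151
  p_6/q_6 = 633673/26449
q_5 = 1151 ≤ 2478 < 26449 = q_6, so the answer is 27576/1151.

27576/1151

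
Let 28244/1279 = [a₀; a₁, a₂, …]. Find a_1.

12

28244 = 22·1279 + 106   →  a_0 = 22
1279 = 12·106 + 7   →  a_1 = 12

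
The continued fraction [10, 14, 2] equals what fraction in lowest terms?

292/29

Using pₖ = aₖpₖ₋₁ + pₖ₋₂ and qₖ = aₖqₖ₋₁ + qₖ₋₂:
  k=0: a=10, p=10, q=1
  k=1: a=14, p=141, q=14
  k=2: a=2, p=292, q=29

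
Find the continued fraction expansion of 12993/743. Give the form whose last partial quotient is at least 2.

12993 = 17·743 + 362
743 = 2·362 + 19
362 = 19·19 + 1
19 = 19·1 + 0  (stop)
So 12993/743 = [17; 2, 19, 19].

[17; 2, 19, 19]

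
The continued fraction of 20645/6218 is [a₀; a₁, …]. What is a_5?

20645 = 3·6218 + 1991   →  a_0 = 3
6218 = 3·1991 + 245   →  a_1 = 3
1991 = 8·245 + 31   →  a_2 = 8
245 = 7·31 + 28   →  a_3 = 7
31 = 1·28 + 3   →  a_4 = 1
28 = 9·3 + 1   →  a_5 = 9

9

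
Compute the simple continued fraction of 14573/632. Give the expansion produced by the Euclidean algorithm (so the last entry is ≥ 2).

14573 = 23*632 + 37
632 = 17*37 + 3
37 = 12*3 + 1
3 = 3*1 + 0  (stop)
So 14573/632 = [23; 17, 12, 3].

[23; 17, 12, 3]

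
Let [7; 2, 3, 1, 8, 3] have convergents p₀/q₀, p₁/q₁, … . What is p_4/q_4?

Using pₖ = aₖpₖ₋₁ + pₖ₋₂, qₖ = aₖqₖ₋₁ + qₖ₋₂ (with p₋₁=1, p₋₂=0, q₋₁=0, q₋₂=1):
  k=0: a=7, p=7, q=1
  k=1: a=2, p=15, q=2
  k=2: a=3, p=52, q=7
  k=3: a=1, p=67, q=9
  k=4: a=8, p=588, q=79

588/79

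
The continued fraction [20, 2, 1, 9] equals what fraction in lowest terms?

590/29

Fold from the inside: start with 9/1.
  1 + 1/9 = 10/9
  2 + 9/10 = 29/10
  20 + 10/29 = 590/29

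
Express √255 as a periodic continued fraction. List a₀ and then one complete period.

a₀ = ⌊√255⌋ = 15.
With m₀=0, d₀=1 and mₖ₊₁ = dₖaₖ − mₖ, dₖ₊₁ = (n − mₖ₊₁²)/dₖ, aₖ₊₁ = ⌊(a₀+mₖ₊₁)/dₖ₊₁⌋:
  k=1: m=15, d=30, a=1
  k=2: m=15, d=1, a=30
d=1 and a=2a₀=30 at k=2, so the next step gives (m, d) = (15, 30) again — its k=1 value — and the period has length 2.

[15; 1, 30]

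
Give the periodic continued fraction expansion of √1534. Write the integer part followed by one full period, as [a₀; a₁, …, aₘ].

a₀ = ⌊√1534⌋ = 39.
With m₀=0, d₀=1 and mₖ₊₁ = dₖaₖ − mₖ, dₖ₊₁ = (n − mₖ₊₁²)/dₖ, aₖ₊₁ = ⌊(a₀+mₖ₊₁)/dₖ₊₁⌋:
  k=1: m=39, d=13, a=6
  k=2: m=39, d=1, a=78
d=1 and a=2a₀=78 at k=2, so the next step gives (m, d) = (39, 13) again — its k=1 value — and the period has length 2.

[39; 6, 78]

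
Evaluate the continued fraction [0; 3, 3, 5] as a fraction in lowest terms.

16/53

Fold from the inside: start with 5/1.
  3 + 1/5 = 16/5
  3 + 5/16 = 53/16
  0 + 16/53 = 16/53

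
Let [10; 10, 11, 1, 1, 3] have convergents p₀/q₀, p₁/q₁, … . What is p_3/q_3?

1222/121

Using pₖ = aₖpₖ₋₁ + pₖ₋₂, qₖ = aₖqₖ₋₁ + qₖ₋₂ (with p₋₁=1, p₋₂=0, q₋₁=0, q₋₂=1):
  k=0: a=10, p=10, q=1
  k=1: a=10, p=101, q=10
  k=2: a=11, p=1121, q=111
  k=3: a=1, p=1222, q=121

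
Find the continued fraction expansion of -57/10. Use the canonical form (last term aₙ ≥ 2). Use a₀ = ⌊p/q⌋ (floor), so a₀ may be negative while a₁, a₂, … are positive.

-57 = -6×10 + 3
10 = 3×3 + 1
3 = 3×1 + 0  (stop)
So -57/10 = [-6; 3, 3].

[-6; 3, 3]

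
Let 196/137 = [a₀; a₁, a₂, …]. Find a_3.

9

196 = 1·137 + 59   →  a_0 = 1
137 = 2·59 + 19   →  a_1 = 2
59 = 3·19 + 2   →  a_2 = 3
19 = 9·2 + 1   →  a_3 = 9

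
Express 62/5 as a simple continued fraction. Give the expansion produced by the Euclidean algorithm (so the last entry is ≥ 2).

62 = 12·5 + 2
5 = 2·2 + 1
2 = 2·1 + 0  (stop)
So 62/5 = [12; 2, 2].

[12; 2, 2]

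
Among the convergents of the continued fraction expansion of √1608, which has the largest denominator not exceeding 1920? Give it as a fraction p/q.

32120/801

√1608 = [40; 10, 80, …] (period length 2).
Convergents:
  p_0/q_0 = 40/1
  p_1/q_1 = 401/10
  p_2/q_2 = 32120/801
  p_3/q_3 = 321601/8020
q_2 = 801 ≤ 1920 < 8020 = q_3, so the answer is 32120/801.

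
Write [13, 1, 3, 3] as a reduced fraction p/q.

Using pₖ = aₖpₖ₋₁ + pₖ₋₂ and qₖ = aₖqₖ₋₁ + qₖ₋₂:
  k=0: a=13, p=13, q=1
  k=1: a=1, p=14, q=1
  k=2: a=3, p=55, q=4
  k=3: a=3, p=179, q=13

179/13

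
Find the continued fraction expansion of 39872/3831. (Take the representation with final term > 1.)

39872 = 10·3831 + 1562
3831 = 2·1562 + 707
1562 = 2·707 + 148
707 = 4·148 + 115
148 = 1·115 + 33
115 = 3·33 + 16
33 = 2·16 + 1
16 = 16·1 + 0  (stop)
So 39872/3831 = [10; 2, 2, 4, 1, 3, 2, 16].

[10; 2, 2, 4, 1, 3, 2, 16]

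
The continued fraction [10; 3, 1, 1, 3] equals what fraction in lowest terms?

Using pₖ = aₖpₖ₋₁ + pₖ₋₂ and qₖ = aₖqₖ₋₁ + qₖ₋₂:
  k=0: a=10, p=10, q=1
  k=1: a=3, p=31, q=3
  k=2: a=1, p=41, q=4
  k=3: a=1, p=72, q=7
  k=4: a=3, p=257, q=25

257/25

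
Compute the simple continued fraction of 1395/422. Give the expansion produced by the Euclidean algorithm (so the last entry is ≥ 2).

1395 = 3·422 + 129
422 = 3·129 + 35
129 = 3·35 + 24
35 = 1·24 + 11
24 = 2·11 + 2
11 = 5·2 + 1
2 = 2·1 + 0  (stop)
So 1395/422 = [3; 3, 3, 1, 2, 5, 2].

[3; 3, 3, 1, 2, 5, 2]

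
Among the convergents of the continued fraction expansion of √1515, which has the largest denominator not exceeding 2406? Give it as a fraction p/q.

39429/1013

√1515 = [38; 1, 11, 1, 76, …] (period length 4).
Convergents:
  p_0/q_0 = 38/1
  p_1/q_1 = 39/1
  p_2/q_2 = 467/12
  p_3/q_3 = 506/13
  p_4/q_4 = 38923/1000
  p_5/q_5 = 39429/1013
  p_6/q_6 = 472642/12143
q_5 = 1013 ≤ 2406 < 12143 = q_6, so the answer is 39429/1013.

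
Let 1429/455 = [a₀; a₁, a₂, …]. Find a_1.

7

1429 = 3·455 + 64   →  a_0 = 3
455 = 7·64 + 7   →  a_1 = 7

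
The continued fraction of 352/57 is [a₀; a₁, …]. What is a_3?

2

352 = 6·57 + 10   →  a_0 = 6
57 = 5·10 + 7   →  a_1 = 5
10 = 1·7 + 3   →  a_2 = 1
7 = 2·3 + 1   →  a_3 = 2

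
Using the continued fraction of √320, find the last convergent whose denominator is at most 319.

5617/314

√320 = [17; 1, 7, 1, 34, …] (period length 4).
Convergents:
  p_0/q_0 = 17/1
  p_1/q_1 = 18/1
  p_2/q_2 = 143/8
  p_3/q_3 = 161/9
  p_4/q_4 = 5617/314
  p_5/q_5 = 5778/323
q_4 = 314 ≤ 319 < 323 = q_5, so the answer is 5617/314.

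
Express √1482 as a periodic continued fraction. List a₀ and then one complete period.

[38; 2, 76]

a₀ = ⌊√1482⌋ = 38.
With m₀=0, d₀=1 and mₖ₊₁ = dₖaₖ − mₖ, dₖ₊₁ = (n − mₖ₊₁²)/dₖ, aₖ₊₁ = ⌊(a₀+mₖ₊₁)/dₖ₊₁⌋:
  k=1: m=38, d=38, a=2
  k=2: m=38, d=1, a=76
d=1 and a=2a₀=76 at k=2, so the next step gives (m, d) = (38, 38) again — its k=1 value — and the period has length 2.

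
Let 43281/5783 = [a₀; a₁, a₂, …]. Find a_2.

43281 = 7·5783 + 2800   →  a_0 = 7
5783 = 2·2800 + 183   →  a_1 = 2
2800 = 15·183 + 55   →  a_2 = 15

15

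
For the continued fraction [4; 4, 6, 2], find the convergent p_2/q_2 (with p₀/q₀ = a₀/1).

106/25

Using pₖ = aₖpₖ₋₁ + pₖ₋₂, qₖ = aₖqₖ₋₁ + qₖ₋₂ (with p₋₁=1, p₋₂=0, q₋₁=0, q₋₂=1):
  k=0: a=4, p=4, q=1
  k=1: a=4, p=17, q=4
  k=2: a=6, p=106, q=25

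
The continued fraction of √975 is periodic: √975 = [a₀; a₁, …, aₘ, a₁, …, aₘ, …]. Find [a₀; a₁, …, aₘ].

[31; 4, 2, 4, 62]

a₀ = ⌊√975⌋ = 31.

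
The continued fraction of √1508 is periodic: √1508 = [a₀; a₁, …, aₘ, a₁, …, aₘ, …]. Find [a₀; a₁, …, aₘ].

a₀ = ⌊√1508⌋ = 38.
With m₀=0, d₀=1 and mₖ₊₁ = dₖaₖ − mₖ, dₖ₊₁ = (n − mₖ₊₁²)/dₖ, aₖ₊₁ = ⌊(a₀+mₖ₊₁)/dₖ₊₁⌋:
  k=1: m=38, d=64, a=1
  k=2: m=26, d=13, a=4
  k=3: m=26, d=64, a=1
  k=4: m=38, d=1, a=76
d=1 and a=2a₀=76 at k=4, so the next step gives (m, d) = (38, 64) again — its k=1 value — and the period has length 4.

[38; 1, 4, 1, 76]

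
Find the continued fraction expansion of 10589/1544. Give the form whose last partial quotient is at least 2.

10589 = 6*1544 + 1325
1544 = 1*1325 + 219
1325 = 6*219 + 11
219 = 19*11 + 10
11 = 1*10 + 1
10 = 10*1 + 0  (stop)
So 10589/1544 = [6; 1, 6, 19, 1, 10].

[6; 1, 6, 19, 1, 10]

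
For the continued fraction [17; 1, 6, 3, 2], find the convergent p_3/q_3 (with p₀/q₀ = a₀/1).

393/22

Using pₖ = aₖpₖ₋₁ + pₖ₋₂, qₖ = aₖqₖ₋₁ + qₖ₋₂ (with p₋₁=1, p₋₂=0, q₋₁=0, q₋₂=1):
  k=0: a=17, p=17, q=1
  k=1: a=1, p=18, q=1
  k=2: a=6, p=125, q=7
  k=3: a=3, p=393, q=22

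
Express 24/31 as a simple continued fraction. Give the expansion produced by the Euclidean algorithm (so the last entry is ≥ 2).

[0; 1, 3, 2, 3]

24 = 0×31 + 24
31 = 1×24 + 7
24 = 3×7 + 3
7 = 2×3 + 1
3 = 3×1 + 0  (stop)
So 24/31 = [0; 1, 3, 2, 3].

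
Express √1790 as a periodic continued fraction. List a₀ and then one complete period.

a₀ = ⌊√1790⌋ = 42.
With m₀=0, d₀=1 and mₖ₊₁ = dₖaₖ − mₖ, dₖ₊₁ = (n − mₖ₊₁²)/dₖ, aₖ₊₁ = ⌊(a₀+mₖ₊₁)/dₖ₊₁⌋:
  k=1: m=42, d=26, a=3
  k=2: m=36, d=19, a=4
  k=3: m=40, d=10, a=8
  k=4: m=40, d=19, a=4
  k=5: m=36, d=26, a=3
  k=6: m=42, d=1, a=84
d=1 and a=2a₀=84 at k=6, so the next step gives (m, d) = (42, 26) again — its k=1 value — and the period has length 6.

[42; 3, 4, 8, 4, 3, 84]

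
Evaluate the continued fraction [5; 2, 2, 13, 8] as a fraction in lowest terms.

Fold from the inside: start with 8/1.
  13 + 1/8 = 105/8
  2 + 8/105 = 218/105
  2 + 105/218 = 541/218
  5 + 218/541 = 2923/541

2923/541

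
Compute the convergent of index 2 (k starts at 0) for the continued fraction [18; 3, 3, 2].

183/10

Using pₖ = aₖpₖ₋₁ + pₖ₋₂, qₖ = aₖqₖ₋₁ + qₖ₋₂ (with p₋₁=1, p₋₂=0, q₋₁=0, q₋₂=1):
  k=0: a=18, p=18, q=1
  k=1: a=3, p=55, q=3
  k=2: a=3, p=183, q=10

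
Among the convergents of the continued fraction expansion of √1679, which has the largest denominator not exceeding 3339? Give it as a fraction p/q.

√1679 = [40; 1, 39, 1, 80, …] (period length 4).
Convergents:
  p_0/q_0 = 40/1
  p_1/q_1 = 41/1
  p_2/q_2 = 1639/40
  p_3/q_3 = 1680/41
  p_4/q_4 = 136039/3320
  p_5/q_5 = 137719/3361
q_4 = 3320 ≤ 3339 < 3361 = q_5, so the answer is 136039/3320.

136039/3320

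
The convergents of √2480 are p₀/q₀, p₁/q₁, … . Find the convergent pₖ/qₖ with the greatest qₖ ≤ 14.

√2480 = [49; 1, 3, 1, 98, …] (period length 4).
Convergents:
  p_0/q_0 = 49/1
  p_1/q_1 = 50/1
  p_2/q_2 = 199/4
  p_3/q_3 = 249/5
  p_4/q_4 = 24601/494
q_3 = 5 ≤ 14 < 494 = q_4, so the answer is 249/5.

249/5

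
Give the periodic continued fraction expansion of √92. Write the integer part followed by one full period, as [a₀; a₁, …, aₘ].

[9; 1, 1, 2, 4, 2, 1, 1, 18]

a₀ = ⌊√92⌋ = 9.
With m₀=0, d₀=1 and mₖ₊₁ = dₖaₖ − mₖ, dₖ₊₁ = (n − mₖ₊₁²)/dₖ, aₖ₊₁ = ⌊(a₀+mₖ₊₁)/dₖ₊₁⌋:
  k=1: m=9, d=11, a=1
  k=2: m=2, d=8, a=1
  k=3: m=6, d=7, a=2
  k=4: m=8, d=4, a=4
  k=5: m=8, d=7, a=2
  k=6: m=6, d=8, a=1
  k=7: m=2, d=11, a=1
  k=8: m=9, d=1, a=18
d=1 and a=2a₀=18 at k=8, so the next step gives (m, d) = (9, 11) again — its k=1 value — and the period has length 8.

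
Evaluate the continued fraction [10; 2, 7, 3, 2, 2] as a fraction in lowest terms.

2774/265

Fold from the inside: start with 2/1.
  2 + 1/2 = 5/2
  3 + 2/5 = 17/5
  7 + 5/17 = 124/17
  2 + 17/124 = 265/124
  10 + 124/265 = 2774/265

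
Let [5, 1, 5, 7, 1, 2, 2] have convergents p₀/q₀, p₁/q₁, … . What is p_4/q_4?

Using pₖ = aₖpₖ₋₁ + pₖ₋₂, qₖ = aₖqₖ₋₁ + qₖ₋₂ (with p₋₁=1, p₋₂=0, q₋₁=0, q₋₂=1):
  k=0: a=5, p=5, q=1
  k=1: a=1, p=6, q=1
  k=2: a=5, p=35, q=6
  k=3: a=7, p=251, q=43
  k=4: a=1, p=286, q=49

286/49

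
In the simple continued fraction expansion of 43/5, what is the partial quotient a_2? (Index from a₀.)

43 = 8·5 + 3   →  a_0 = 8
5 = 1·3 + 2   →  a_1 = 1
3 = 1·2 + 1   →  a_2 = 1

1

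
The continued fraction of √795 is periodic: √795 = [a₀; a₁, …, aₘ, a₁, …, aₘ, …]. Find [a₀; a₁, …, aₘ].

[28; 5, 9, 5, 56]

a₀ = ⌊√795⌋ = 28.
With m₀=0, d₀=1 and mₖ₊₁ = dₖaₖ − mₖ, dₖ₊₁ = (n − mₖ₊₁²)/dₖ, aₖ₊₁ = ⌊(a₀+mₖ₊₁)/dₖ₊₁⌋:
  k=1: m=28, d=11, a=5
  k=2: m=27, d=6, a=9
  k=3: m=27, d=11, a=5
  k=4: m=28, d=1, a=56
d=1 and a=2a₀=56 at k=4, so the next step gives (m, d) = (28, 11) again — its k=1 value — and the period has length 4.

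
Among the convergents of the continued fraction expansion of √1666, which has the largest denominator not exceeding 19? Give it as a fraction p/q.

449/11

√1666 = [40; 1, 4, 2, 4, 1, 80, …] (period length 6).
Convergents:
  p_0/q_0 = 40/1
  p_1/q_1 = 41/1
  p_2/q_2 = 204/5
  p_3/q_3 = 449/11
  p_4/q_4 = 2000/49
q_3 = 11 ≤ 19 < 49 = q_4, so the answer is 449/11.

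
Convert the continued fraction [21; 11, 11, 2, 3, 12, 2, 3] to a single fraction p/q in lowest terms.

Fold from the inside: start with 3/1.
  2 + 1/3 = 7/3
  12 + 3/7 = 87/7
  3 + 7/87 = 268/87
  2 + 87/268 = 623/268
  11 + 268/623 = 7121/623
  11 + 623/7121 = 78954/7121
  21 + 7121/78954 = 1665155/78954

1665155/78954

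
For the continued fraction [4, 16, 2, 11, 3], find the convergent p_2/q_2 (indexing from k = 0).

134/33

Using pₖ = aₖpₖ₋₁ + pₖ₋₂, qₖ = aₖqₖ₋₁ + qₖ₋₂ (with p₋₁=1, p₋₂=0, q₋₁=0, q₋₂=1):
  k=0: a=4, p=4, q=1
  k=1: a=16, p=65, q=16
  k=2: a=2, p=134, q=33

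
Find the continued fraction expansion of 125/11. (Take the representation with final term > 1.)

125 = 11×11 + 4
11 = 2×4 + 3
4 = 1×3 + 1
3 = 3×1 + 0  (stop)
So 125/11 = [11; 2, 1, 3].

[11; 2, 1, 3]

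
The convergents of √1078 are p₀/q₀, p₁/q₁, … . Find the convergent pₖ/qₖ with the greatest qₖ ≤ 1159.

12969/395

√1078 = [32; 1, 4, 1, 64, …] (period length 4).
Convergents:
  p_0/q_0 = 32/1
  p_1/q_1 = 33/1
  p_2/q_2 = 164/5
  p_3/q_3 = 197/6
  p_4/q_4 = 12772/389
  p_5/q_5 = 12969/395
  p_6/q_6 = 64648/1969
q_5 = 395 ≤ 1159 < 1969 = q_6, so the answer is 12969/395.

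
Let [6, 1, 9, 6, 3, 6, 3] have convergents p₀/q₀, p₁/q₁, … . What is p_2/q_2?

Using pₖ = aₖpₖ₋₁ + pₖ₋₂, qₖ = aₖqₖ₋₁ + qₖ₋₂ (with p₋₁=1, p₋₂=0, q₋₁=0, q₋₂=1):
  k=0: a=6, p=6, q=1
  k=1: a=1, p=7, q=1
  k=2: a=9, p=69, q=10

69/10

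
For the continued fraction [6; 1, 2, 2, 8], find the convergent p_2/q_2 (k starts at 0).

Using pₖ = aₖpₖ₋₁ + pₖ₋₂, qₖ = aₖqₖ₋₁ + qₖ₋₂ (with p₋₁=1, p₋₂=0, q₋₁=0, q₋₂=1):
  k=0: a=6, p=6, q=1
  k=1: a=1, p=7, q=1
  k=2: a=2, p=20, q=3

20/3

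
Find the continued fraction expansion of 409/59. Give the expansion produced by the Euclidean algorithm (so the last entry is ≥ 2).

[6; 1, 13, 1, 3]

409 = 6*59 + 55
59 = 1*55 + 4
55 = 13*4 + 3
4 = 1*3 + 1
3 = 3*1 + 0  (stop)
So 409/59 = [6; 1, 13, 1, 3].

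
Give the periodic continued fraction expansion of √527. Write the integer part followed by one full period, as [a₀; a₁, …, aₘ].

a₀ = ⌊√527⌋ = 22.
With m₀=0, d₀=1 and mₖ₊₁ = dₖaₖ − mₖ, dₖ₊₁ = (n − mₖ₊₁²)/dₖ, aₖ₊₁ = ⌊(a₀+mₖ₊₁)/dₖ₊₁⌋:
  k=1: m=22, d=43, a=1
  k=2: m=21, d=2, a=21
  k=3: m=21, d=43, a=1
  k=4: m=22, d=1, a=44
d=1 and a=2a₀=44 at k=4, so the next step gives (m, d) = (22, 43) again — its k=1 value — and the period has length 4.

[22; 1, 21, 1, 44]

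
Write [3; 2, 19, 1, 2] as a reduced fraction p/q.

422/121

Using pₖ = aₖpₖ₋₁ + pₖ₋₂ and qₖ = aₖqₖ₋₁ + qₖ₋₂:
  k=0: a=3, p=3, q=1
  k=1: a=2, p=7, q=2
  k=2: a=19, p=136, q=39
  k=3: a=1, p=143, q=41
  k=4: a=2, p=422, q=121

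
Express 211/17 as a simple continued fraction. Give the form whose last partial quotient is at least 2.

[12; 2, 2, 3]

211 = 12*17 + 7
17 = 2*7 + 3
7 = 2*3 + 1
3 = 3*1 + 0  (stop)
So 211/17 = [12; 2, 2, 3].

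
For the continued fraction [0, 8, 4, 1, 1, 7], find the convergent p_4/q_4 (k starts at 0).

9/74

Using pₖ = aₖpₖ₋₁ + pₖ₋₂, qₖ = aₖqₖ₋₁ + qₖ₋₂ (with p₋₁=1, p₋₂=0, q₋₁=0, q₋₂=1):
  k=0: a=0, p=0, q=1
  k=1: a=8, p=1, q=8
  k=2: a=4, p=4, q=33
  k=3: a=1, p=5, q=41
  k=4: a=1, p=9, q=74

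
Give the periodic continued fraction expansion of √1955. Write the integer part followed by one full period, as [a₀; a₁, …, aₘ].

a₀ = ⌊√1955⌋ = 44.

[44; 4, 1, 1, 1, 4, 88]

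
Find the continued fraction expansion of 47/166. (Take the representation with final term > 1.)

47 = 0×166 + 47
166 = 3×47 + 25
47 = 1×25 + 22
25 = 1×22 + 3
22 = 7×3 + 1
3 = 3×1 + 0  (stop)
So 47/166 = [0; 3, 1, 1, 7, 3].

[0; 3, 1, 1, 7, 3]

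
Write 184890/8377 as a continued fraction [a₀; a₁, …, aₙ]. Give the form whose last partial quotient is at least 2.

[22; 14, 18, 16, 2]

184890 = 22·8377 + 596
8377 = 14·596 + 33
596 = 18·33 + 2
33 = 16·2 + 1
2 = 2·1 + 0  (stop)
So 184890/8377 = [22; 14, 18, 16, 2].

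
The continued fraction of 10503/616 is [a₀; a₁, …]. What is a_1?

19

10503 = 17·616 + 31   →  a_0 = 17
616 = 19·31 + 27   →  a_1 = 19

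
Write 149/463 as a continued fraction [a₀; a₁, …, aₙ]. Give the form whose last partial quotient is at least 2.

[0; 3, 9, 3, 5]

149 = 0*463 + 149
463 = 3*149 + 16
149 = 9*16 + 5
16 = 3*5 + 1
5 = 5*1 + 0  (stop)
So 149/463 = [0; 3, 9, 3, 5].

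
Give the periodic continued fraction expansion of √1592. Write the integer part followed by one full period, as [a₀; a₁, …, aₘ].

[39; 1, 8, 1, 78]

a₀ = ⌊√1592⌋ = 39.
With m₀=0, d₀=1 and mₖ₊₁ = dₖaₖ − mₖ, dₖ₊₁ = (n − mₖ₊₁²)/dₖ, aₖ₊₁ = ⌊(a₀+mₖ₊₁)/dₖ₊₁⌋:
  k=1: m=39, d=71, a=1
  k=2: m=32, d=8, a=8
  k=3: m=32, d=71, a=1
  k=4: m=39, d=1, a=78
d=1 and a=2a₀=78 at k=4, so the next step gives (m, d) = (39, 71) again — its k=1 value — and the period has length 4.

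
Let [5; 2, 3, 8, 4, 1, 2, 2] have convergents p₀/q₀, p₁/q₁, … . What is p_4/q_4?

Using pₖ = aₖpₖ₋₁ + pₖ₋₂, qₖ = aₖqₖ₋₁ + qₖ₋₂ (with p₋₁=1, p₋₂=0, q₋₁=0, q₋₂=1):
  k=0: a=5, p=5, q=1
  k=1: a=2, p=11, q=2
  k=2: a=3, p=38, q=7
  k=3: a=8, p=315, q=58
  k=4: a=4, p=1298, q=239

1298/239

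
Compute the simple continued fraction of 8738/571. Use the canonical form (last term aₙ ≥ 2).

[15; 3, 3, 3, 17]

8738 = 15·571 + 173
571 = 3·173 + 52
173 = 3·52 + 17
52 = 3·17 + 1
17 = 17·1 + 0  (stop)
So 8738/571 = [15; 3, 3, 3, 17].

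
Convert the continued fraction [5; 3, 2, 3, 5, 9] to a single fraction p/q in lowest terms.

Using pₖ = aₖpₖ₋₁ + pₖ₋₂ and qₖ = aₖqₖ₋₁ + qₖ₋₂:
  k=0: a=5, p=5, q=1
  k=1: a=3, p=16, q=3
  k=2: a=2, p=37, q=7
  k=3: a=3, p=127, q=24
  k=4: a=5, p=672, q=127
  k=5: a=9, p=6175, q=1167

6175/1167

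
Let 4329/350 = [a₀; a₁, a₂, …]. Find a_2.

1

4329 = 12·350 + 129   →  a_0 = 12
350 = 2·129 + 92   →  a_1 = 2
129 = 1·92 + 37   →  a_2 = 1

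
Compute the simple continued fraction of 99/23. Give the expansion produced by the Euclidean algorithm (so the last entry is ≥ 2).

99 = 4·23 + 7
23 = 3·7 + 2
7 = 3·2 + 1
2 = 2·1 + 0  (stop)
So 99/23 = [4; 3, 3, 2].

[4; 3, 3, 2]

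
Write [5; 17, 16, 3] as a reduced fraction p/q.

Fold from the inside: start with 3/1.
  16 + 1/3 = 49/3
  17 + 3/49 = 836/49
  5 + 49/836 = 4229/836

4229/836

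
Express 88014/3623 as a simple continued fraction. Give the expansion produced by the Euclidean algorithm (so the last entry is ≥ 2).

88014 = 24×3623 + 1062
3623 = 3×1062 + 437
1062 = 2×437 + 188
437 = 2×188 + 61
188 = 3×61 + 5
61 = 12×5 + 1
5 = 5×1 + 0  (stop)
So 88014/3623 = [24; 3, 2, 2, 3, 12, 5].

[24; 3, 2, 2, 3, 12, 5]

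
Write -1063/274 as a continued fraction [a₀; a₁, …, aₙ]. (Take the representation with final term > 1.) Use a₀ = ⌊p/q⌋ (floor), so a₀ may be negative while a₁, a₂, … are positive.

[-4; 8, 3, 3, 3]

-1063 = -4*274 + 33
274 = 8*33 + 10
33 = 3*10 + 3
10 = 3*3 + 1
3 = 3*1 + 0  (stop)
So -1063/274 = [-4; 8, 3, 3, 3].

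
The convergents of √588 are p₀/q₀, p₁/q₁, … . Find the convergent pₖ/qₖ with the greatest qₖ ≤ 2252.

√588 = [24; 4, 48, …] (period length 2).
Convergents:
  p_0/q_0 = 24/1
  p_1/q_1 = 97/4
  p_2/q_2 = 4680/193
  p_3/q_3 = 18817/776
  p_4/q_4 = 907896/37441
q_3 = 776 ≤ 2252 < 37441 = q_4, so the answer is 18817/776.

18817/776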